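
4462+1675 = 6137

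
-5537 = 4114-9651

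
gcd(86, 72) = 2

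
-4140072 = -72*57501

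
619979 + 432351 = 1052330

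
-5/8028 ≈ -0.000623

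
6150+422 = 6572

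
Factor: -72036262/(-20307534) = 3^(-1) * 13^(-1) * 37^1 * 41^1 * 167^(-1) * 1559^(-1) * 23743^1 = 36018131/10153767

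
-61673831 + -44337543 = -106011374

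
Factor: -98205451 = -1 * 67^1 * 599^1 * 2447^1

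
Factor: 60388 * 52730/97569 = 2^3 * 3^(-2) * 5^1 * 31^1 * 37^(-1) * 293^(-1) * 487^1 * 5273^1 = 3184259240/97569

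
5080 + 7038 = 12118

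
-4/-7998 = 2/3999 ≈ 0.000500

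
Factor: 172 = 2^2*43^1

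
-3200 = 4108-7308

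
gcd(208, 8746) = 2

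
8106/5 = 1621 + 1/5 = 1621.20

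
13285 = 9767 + 3518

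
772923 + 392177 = 1165100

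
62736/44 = 1425 + 9/11 ≈ 1425.82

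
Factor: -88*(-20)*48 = 2^9*3^1*5^1*11^1 = 84480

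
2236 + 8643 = 10879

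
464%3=2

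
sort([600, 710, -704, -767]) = [-767, -704, 600, 710]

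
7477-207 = 7270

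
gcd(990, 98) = 2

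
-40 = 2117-2157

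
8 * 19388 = 155104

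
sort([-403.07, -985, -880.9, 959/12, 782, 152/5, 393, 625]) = [-985, -880.9, -403.07, 152/5, 959/12, 393, 625, 782]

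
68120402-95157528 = -27037126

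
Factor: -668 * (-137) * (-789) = -1 * 2^2 * 3^1 * 137^1 * 167^1 * 263^1 = -72206124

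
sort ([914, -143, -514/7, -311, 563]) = [-311, -143, -514/7, 563, 914]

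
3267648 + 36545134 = 39812782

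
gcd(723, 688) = 1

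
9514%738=658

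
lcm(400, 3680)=18400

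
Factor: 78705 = 3^3*5^1*11^1*53^1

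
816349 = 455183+361166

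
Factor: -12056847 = -1*3^1*11^1*131^1*2789^1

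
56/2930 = 28/1465 ≈ 0.0191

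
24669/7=3524+1/7 ≈ 3524.14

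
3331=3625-294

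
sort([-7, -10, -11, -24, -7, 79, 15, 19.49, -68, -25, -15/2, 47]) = [-68, -25, -24, -11, -10, -15/2, -7, -7, 15, 19.49, 47, 79]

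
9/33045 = 3/11015 ≈ 0.000272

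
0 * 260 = 0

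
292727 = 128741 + 163986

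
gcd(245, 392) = 49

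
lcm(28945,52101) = 260505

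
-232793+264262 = 31469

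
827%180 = 107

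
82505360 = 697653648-615148288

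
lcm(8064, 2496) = 104832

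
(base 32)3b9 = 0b110101101001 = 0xd69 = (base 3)11201011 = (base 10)3433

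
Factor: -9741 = -1*3^1*17^1*191^1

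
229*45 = 10305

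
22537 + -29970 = -7433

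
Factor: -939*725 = -1*3^1*5^2*29^1*313^1 = -680775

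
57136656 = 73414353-16277697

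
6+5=11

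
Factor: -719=-1*719^1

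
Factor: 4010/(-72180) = -1 * 2^(-1) * 3^(-2) = -1/18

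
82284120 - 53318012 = 28966108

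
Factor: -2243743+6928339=2^2*3^1*7^2*31^1*257^1=4684596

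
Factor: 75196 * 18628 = 2^4 * 11^1 * 1709^1 * 4657^1 = 1400751088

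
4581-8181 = -3600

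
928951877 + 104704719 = 1033656596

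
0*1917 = 0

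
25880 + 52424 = 78304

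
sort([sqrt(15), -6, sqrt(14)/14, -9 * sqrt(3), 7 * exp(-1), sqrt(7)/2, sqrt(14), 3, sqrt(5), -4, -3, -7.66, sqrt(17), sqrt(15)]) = [-9 * sqrt(3), -7.66, -6, -4, -3, sqrt(14)/14, sqrt(7)/2, sqrt(5), 7 * exp(-1), 3, sqrt(14), sqrt(15), sqrt(15), sqrt(17)]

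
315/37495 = 63/7499 ≈ 0.00840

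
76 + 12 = 88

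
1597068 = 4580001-2982933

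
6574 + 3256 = 9830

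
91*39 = 3549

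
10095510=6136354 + 3959156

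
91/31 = 2 + 29/31 ≈ 2.94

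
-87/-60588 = 29/20196 ≈ 0.00144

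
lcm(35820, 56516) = 2543220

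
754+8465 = 9219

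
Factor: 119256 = 2^3*3^1*4969^1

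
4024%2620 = 1404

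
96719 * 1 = 96719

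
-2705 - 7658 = -10363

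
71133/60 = 1185 + 11/20 = 1185.55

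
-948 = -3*316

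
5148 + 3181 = 8329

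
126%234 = 126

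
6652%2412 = 1828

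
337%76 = 33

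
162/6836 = 81/3418 ≈ 0.0237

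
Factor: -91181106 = -1 * 2^1 * 3^3 * 31^1 * 54469^1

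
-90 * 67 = -6030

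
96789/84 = 4609/4 = 1152.25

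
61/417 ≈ 0.146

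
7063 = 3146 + 3917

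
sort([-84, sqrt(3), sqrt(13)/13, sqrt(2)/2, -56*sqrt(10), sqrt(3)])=[-56*sqrt(10), -84, sqrt(13)/13, sqrt(2)/2, sqrt(3), sqrt(3)]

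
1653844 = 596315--1057529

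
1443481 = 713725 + 729756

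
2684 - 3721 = -1037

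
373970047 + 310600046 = 684570093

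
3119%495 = 149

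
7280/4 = 1820 = 1820.00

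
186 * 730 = 135780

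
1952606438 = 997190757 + 955415681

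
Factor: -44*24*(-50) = 2^6*3^1*5^2*11^1 = 52800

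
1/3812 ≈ 0.000262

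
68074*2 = 136148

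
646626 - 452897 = 193729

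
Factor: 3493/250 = 2^(-1)*5^(-3)*7^1*499^1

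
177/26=6 + 21/26 ≈ 6.81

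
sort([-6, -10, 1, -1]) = [-10, -6, -1, 1]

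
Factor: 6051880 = 2^3 * 5^1 * 19^1 * 7963^1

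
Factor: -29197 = -1*7^1*43^1*97^1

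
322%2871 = 322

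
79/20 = 3 + 19/20 = 3.95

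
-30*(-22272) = 668160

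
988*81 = 80028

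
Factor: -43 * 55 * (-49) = 5^1 * 7^2 * 11^1 * 43^1 = 115885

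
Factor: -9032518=-1*2^1*11^1*151^1*2719^1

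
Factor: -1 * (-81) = 3^4 = 81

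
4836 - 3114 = 1722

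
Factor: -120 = -1*2^3*3^1*5^1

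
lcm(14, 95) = 1330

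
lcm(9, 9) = 9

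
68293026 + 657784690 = 726077716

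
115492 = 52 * 2221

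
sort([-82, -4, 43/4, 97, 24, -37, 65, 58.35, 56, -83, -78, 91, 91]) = [-83, -82, -78, -37, -4, 43/4, 24, 56, 58.35, 65, 91, 91, 97]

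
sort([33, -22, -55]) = [-55, -22, 33]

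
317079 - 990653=-673574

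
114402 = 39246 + 75156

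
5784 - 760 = 5024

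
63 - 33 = 30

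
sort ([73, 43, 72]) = [43, 72, 73]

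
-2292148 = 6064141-8356289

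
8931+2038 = 10969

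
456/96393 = 152/32131 ≈ 0.00473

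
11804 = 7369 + 4435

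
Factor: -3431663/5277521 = -1 * 191^(-1) * 439^1 * 7817^1 * 27631^(-1) 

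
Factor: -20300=-1*2^2*5^2*7^1*29^1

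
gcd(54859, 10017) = 7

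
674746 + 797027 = 1471773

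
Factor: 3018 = 2^1*3^1*503^1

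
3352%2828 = 524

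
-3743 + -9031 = -12774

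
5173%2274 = 625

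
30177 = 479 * 63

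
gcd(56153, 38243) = 1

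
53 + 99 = 152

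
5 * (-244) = -1220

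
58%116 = 58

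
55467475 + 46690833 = 102158308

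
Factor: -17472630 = -1*2^1*3^1*5^1*7^1*83203^1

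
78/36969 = 26/12323 ≈ 0.00211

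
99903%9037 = 496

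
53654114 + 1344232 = 54998346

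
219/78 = 73/26 ≈ 2.81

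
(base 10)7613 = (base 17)195e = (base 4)1312331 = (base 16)1dbd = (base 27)abq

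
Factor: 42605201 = 19^1*2242379^1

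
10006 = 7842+2164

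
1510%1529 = 1510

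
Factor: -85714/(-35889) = 2^1 * 3^(-1) * 7^(-1) * 17^1 * 1709^(-1) * 2521^1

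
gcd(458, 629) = 1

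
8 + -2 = 6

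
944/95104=59/5944 ≈ 0.00993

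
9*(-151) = -1359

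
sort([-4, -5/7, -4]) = [-4, -4, -5/7]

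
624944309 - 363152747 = 261791562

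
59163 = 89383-30220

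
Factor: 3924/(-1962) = -1*2^1 = -2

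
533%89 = 88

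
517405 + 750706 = 1268111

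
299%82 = 53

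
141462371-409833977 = -268371606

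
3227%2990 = 237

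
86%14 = 2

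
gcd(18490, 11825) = 215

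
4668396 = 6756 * 691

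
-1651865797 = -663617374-988248423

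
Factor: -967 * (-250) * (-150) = -1 * 2^2 * 3^1 * 5^5 * 967^1 = -36262500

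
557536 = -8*(-69692)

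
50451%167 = 17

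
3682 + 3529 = 7211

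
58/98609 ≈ 0.000588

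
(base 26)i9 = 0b111011101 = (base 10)477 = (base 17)1b1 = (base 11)3a4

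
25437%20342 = 5095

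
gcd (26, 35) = 1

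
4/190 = 2/95 ≈ 0.0211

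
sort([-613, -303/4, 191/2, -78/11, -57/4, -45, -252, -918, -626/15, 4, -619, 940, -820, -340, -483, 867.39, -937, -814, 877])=[-937, -918, -820, -814, -619, -613, -483, -340, -252, -303/4, -45, -626/15, -57/4, -78/11, 4, 191/2, 867.39, 877, 940]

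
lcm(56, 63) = 504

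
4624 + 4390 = 9014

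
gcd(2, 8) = 2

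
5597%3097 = 2500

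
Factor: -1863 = -1*3^4*23^1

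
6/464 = 3/232 ≈ 0.0129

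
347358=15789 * 22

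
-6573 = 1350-7923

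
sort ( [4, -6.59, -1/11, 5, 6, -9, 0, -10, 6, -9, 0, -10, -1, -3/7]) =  [-10, -10, -9, -9, -6.59, -1, -3/7, -1/11, 0, 0, 4, 5, 6, 6]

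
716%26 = 14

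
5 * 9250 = 46250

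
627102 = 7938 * 79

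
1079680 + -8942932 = -7863252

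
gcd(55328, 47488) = 224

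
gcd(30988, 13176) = 244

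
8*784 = 6272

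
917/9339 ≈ 0.0982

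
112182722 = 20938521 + 91244201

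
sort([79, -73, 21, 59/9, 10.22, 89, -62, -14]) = [-73, -62, -14, 59/9, 10.22, 21, 79, 89]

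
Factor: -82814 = -1*2^1*47^1*881^1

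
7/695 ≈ 0.0101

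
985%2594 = 985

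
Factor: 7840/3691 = 2^5*5^1*7^2*3691^(-1)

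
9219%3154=2911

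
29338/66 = 14669/33 ≈ 444.52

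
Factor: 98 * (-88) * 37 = -1 * 2^4 * 7^2 * 11^1 * 37^1 = -319088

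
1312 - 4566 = -3254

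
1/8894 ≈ 0.000112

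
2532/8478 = 422/1413 ≈ 0.299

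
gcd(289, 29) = 1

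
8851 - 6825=2026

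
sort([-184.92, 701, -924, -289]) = [-924, -289, -184.92, 701]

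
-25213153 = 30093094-55306247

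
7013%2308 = 89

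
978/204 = 163/34 ≈ 4.79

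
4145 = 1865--2280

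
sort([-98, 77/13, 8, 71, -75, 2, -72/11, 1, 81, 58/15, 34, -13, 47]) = [-98, -75, -13, -72/11, 1, 2, 58/15, 77/13, 8, 34, 47, 71, 81]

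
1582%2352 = 1582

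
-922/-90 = 10 + 11/45≈10.24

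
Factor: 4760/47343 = 2^3 * 3^(-1) * 5^1 * 7^1 * 17^1 * 43^(-1) * 367^(-1)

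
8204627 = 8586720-382093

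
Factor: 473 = 11^1 * 43^1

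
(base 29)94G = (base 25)C81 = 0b1111000010101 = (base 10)7701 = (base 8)17025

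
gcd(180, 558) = 18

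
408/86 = 204/43 ≈ 4.74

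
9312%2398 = 2118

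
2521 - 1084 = 1437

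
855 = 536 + 319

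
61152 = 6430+54722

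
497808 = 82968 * 6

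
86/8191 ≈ 0.0105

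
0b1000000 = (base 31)22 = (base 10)64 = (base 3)2101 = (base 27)2a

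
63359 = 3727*17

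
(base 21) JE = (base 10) 413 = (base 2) 110011101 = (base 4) 12131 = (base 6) 1525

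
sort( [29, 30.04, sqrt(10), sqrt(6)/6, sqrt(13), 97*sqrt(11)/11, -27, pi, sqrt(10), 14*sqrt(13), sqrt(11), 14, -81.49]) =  [-81.49, -27, sqrt(6)/6, pi, sqrt(10), sqrt(10), sqrt(11), sqrt(13), 14, 29, 97*sqrt(11)/11, 30.04, 14*sqrt(13)]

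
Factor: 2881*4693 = 13^1*19^2*43^1*67^1 = 13520533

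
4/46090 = 2/23045 ≈ 0.0000868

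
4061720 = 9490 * 428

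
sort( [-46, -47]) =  [-47, -46]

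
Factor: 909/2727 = 3^(-1) = 1/3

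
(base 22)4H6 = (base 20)5FG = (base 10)2316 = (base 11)1816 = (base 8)4414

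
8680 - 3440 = 5240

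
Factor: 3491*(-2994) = -1*2^1*3^1*499^1*3491^1 = -10452054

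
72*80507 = 5796504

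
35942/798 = 45+16/399 ≈ 45.04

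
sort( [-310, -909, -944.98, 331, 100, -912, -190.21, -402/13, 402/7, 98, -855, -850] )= [-944.98, -912, -909, -855, -850, -310, -190.21, -402/13, 402/7, 98, 100, 331] 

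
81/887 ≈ 0.0913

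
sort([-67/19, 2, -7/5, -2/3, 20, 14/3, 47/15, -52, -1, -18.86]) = [-52, -18.86, -67/19, -7/5, -1, -2/3, 2, 47/15, 14/3, 20]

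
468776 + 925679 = 1394455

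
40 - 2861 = -2821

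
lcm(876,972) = 70956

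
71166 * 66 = 4696956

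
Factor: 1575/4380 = 2^(-2)*3^1*5^1*7^1*73^(-1) = 105/292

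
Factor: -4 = -1*2^2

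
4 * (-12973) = -51892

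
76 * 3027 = 230052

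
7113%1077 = 651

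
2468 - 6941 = -4473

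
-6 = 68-74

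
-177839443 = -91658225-86181218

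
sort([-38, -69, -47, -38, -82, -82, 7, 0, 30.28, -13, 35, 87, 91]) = [-82, -82, -69, -47, -38, -38, -13, 0, 7, 30.28, 35, 87, 91]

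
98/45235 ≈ 0.00217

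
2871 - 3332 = -461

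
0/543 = 0 = 0.00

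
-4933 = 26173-31106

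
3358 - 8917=-5559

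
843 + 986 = 1829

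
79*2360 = 186440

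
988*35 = 34580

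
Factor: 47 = 47^1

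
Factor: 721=7^1*103^1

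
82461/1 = 82461 = 82461.00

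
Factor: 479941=7^1 * 11^1 * 23^1 * 271^1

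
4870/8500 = 487/850 ≈ 0.573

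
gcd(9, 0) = 9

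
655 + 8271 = 8926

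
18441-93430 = -74989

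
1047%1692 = 1047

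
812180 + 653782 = 1465962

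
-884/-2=442=442.00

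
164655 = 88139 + 76516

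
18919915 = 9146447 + 9773468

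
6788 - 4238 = 2550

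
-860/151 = -5-105/151≈-5.70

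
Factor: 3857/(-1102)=-1*2^(-1)*7^1=-7/2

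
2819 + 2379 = 5198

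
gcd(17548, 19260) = 428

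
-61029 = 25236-86265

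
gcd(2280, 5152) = 8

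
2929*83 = 243107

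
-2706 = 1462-4168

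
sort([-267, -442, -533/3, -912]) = [-912, -442, -267, -533/3]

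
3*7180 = 21540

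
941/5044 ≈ 0.187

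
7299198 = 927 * 7874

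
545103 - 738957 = -193854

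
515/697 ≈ 0.739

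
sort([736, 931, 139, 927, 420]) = [139, 420, 736, 927, 931]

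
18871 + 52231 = 71102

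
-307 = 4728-5035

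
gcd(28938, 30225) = 39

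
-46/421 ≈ -0.109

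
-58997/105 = -561-92/105 ≈ -561.88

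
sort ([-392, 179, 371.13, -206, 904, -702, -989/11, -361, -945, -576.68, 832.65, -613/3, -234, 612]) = [-945, -702, -576.68, -392, -361, -234, -206, -613/3, -989/11, 179, 371.13, 612, 832.65, 904]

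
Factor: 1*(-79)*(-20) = 2^2*5^1*79^1 = 1580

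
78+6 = 84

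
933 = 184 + 749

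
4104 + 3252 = 7356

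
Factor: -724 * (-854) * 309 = 2^3 * 3^1 * 7^1 * 61^1 * 103^1 * 181^1 = 191053464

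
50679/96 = 527 + 29/32 ≈ 527.91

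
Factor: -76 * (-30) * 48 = 2^7 * 3^2 * 5^1 * 19^1 = 109440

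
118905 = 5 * 23781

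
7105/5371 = 1 + 1734/5371 ≈ 1.32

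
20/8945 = 4/1789 ≈ 0.00224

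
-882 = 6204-7086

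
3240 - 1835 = 1405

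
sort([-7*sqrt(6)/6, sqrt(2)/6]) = [-7*sqrt(6)/6, sqrt(2)/6]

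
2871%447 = 189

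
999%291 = 126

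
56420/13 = 4340 = 4340.00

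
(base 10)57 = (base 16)39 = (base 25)27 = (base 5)212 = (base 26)25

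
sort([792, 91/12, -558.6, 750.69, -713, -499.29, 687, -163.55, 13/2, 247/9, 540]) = [-713, -558.6, -499.29, -163.55, 13/2, 91/12, 247/9, 540, 687, 750.69, 792]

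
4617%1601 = 1415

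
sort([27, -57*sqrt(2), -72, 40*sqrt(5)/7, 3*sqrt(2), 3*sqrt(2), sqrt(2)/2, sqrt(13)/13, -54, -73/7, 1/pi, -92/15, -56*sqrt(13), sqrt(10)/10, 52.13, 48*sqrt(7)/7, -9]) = [-56*sqrt(13), -57*sqrt(2), -72, -54, -73/7, -9, -92/15, sqrt(13)/13, sqrt(10)/10, 1/pi, sqrt(2)/2, 3*sqrt(2), 3*sqrt(2), 40*sqrt(5)/7, 48*sqrt(7)/7, 27, 52.13]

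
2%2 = 0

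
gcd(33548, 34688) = 4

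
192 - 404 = -212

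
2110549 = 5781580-3671031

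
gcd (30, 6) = 6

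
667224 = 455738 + 211486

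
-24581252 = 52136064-76717316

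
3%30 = 3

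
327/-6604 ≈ -0.0495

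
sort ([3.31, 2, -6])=[-6, 2, 3.31]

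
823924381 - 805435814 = 18488567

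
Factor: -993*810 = -1*2^1*3^5*5^1*331^1 = -804330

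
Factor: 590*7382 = 2^2*5^1*59^1*3691^1 = 4355380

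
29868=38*786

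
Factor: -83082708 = -1*2^2*3^2*43^1*191^1*281^1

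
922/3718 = 461/1859 ≈ 0.248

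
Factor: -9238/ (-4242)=3^ (-1)*7^ (-1)*31^1*101^ (-1)*149^1=4619/2121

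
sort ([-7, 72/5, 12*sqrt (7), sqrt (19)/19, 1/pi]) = [-7, sqrt (19)/19, 1/pi, 72/5, 12*sqrt (7)]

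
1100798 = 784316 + 316482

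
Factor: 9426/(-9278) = -1 * 3^1 * 1571^1 * 4639^(-1) = -4713/4639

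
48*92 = 4416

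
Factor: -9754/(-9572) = 2^(-1)*2393^(-1)*4877^1 = 4877/4786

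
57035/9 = 6337 + 2/9 ≈ 6337.22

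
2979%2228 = 751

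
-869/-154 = 79/14 ≈ 5.64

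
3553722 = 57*62346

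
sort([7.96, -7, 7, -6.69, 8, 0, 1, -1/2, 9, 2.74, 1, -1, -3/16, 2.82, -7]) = [-7, -7, -6.69, -1, -1/2, -3/16, 0, 1, 1, 2.74, 2.82, 7, 7.96, 8, 9]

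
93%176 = 93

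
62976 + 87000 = 149976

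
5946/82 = 72+21/41 ≈ 72.51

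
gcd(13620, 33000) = 60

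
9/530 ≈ 0.0170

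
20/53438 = 10/26719 ≈ 0.000374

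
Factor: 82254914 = 2^1 * 7^1 * 19^1 * 191^1 * 1619^1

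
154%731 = 154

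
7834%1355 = 1059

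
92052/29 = 3174+6/29 ≈ 3174.21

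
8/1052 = 2/263 ≈ 0.00760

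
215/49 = 4 + 19/49 ≈ 4.39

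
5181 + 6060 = 11241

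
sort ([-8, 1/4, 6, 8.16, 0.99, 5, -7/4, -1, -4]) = [-8, -4, -7/4, -1, 1/4, 0.99, 5, 6, 8.16]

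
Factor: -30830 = -1*2^1*5^1*3083^1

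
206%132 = 74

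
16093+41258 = 57351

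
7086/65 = 109+1/65 ≈ 109.02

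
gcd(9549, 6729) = 3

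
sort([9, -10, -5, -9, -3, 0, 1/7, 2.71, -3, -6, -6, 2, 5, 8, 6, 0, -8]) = [-10, -9, -8, -6, -6, -5, -3, -3, 0, 0, 1/7, 2, 2.71, 5, 6, 8, 9]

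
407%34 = 33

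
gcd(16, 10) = 2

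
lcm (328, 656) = 656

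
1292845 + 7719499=9012344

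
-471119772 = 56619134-527738906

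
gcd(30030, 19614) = 42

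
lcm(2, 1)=2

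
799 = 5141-4342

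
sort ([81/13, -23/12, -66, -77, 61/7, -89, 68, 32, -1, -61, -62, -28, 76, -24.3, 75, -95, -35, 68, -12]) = [-95, -89, -77, -66, -62, -61, -35, -28, -24.3, -12, -23/12, -1, 81/13, 61/7, 32, 68, 68, 75, 76]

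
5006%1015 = 946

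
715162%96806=37520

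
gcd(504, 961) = 1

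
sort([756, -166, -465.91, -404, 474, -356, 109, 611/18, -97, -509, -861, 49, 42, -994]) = [-994, -861, -509, -465.91, -404, -356, -166, -97, 611/18, 42, 49, 109, 474, 756]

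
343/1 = 343 = 343.00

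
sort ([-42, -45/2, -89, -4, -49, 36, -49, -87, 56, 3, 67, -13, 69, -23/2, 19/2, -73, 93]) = [-89, -87, -73, -49, -49, -42, -45/2, -13, -23/2, -4, 3, 19/2, 36, 56, 67, 69, 93]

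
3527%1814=1713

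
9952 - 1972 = 7980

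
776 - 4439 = -3663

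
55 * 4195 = 230725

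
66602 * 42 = 2797284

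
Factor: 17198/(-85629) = -1 * 2^1 * 3^(-1) * 17^(-1) * 23^(-1) * 73^(-1) * 8599^1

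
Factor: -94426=-1*2^1*31^1*1523^1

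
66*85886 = 5668476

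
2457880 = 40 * 61447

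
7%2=1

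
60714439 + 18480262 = 79194701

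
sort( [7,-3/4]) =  [-3/4,7]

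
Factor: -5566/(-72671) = 2^1 * 11^2 * 23^1 * 72671^(-1)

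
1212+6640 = 7852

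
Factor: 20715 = 3^1*5^1*1381^1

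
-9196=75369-84565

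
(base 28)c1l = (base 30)af7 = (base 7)36400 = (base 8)22361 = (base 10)9457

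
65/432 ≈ 0.150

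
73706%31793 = 10120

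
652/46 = 14 + 4/23 ≈ 14.17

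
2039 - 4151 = -2112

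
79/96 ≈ 0.823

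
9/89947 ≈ 0.000100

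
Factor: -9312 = -1*2^5*3^1*97^1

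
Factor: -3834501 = -1*3^1*11^1*131^1*887^1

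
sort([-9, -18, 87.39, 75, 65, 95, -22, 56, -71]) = [-71, -22, -18, -9, 56, 65, 75, 87.39, 95]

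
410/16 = 25 + 5/8 ≈ 25.63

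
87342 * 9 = 786078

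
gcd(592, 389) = 1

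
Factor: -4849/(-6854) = 2^(-1)*13^1*23^(-1)*149^(-1)*373^1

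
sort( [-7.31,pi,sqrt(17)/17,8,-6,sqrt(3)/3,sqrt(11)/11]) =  [-7.31,-6,sqrt(17)/17,sqrt(11)/11,sqrt(3)/3,pi,8]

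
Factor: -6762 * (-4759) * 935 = 2^1 * 3^1 * 5^1 * 7^2 * 11^1 * 17^1 * 23^1 * 4759^1 = 30088634730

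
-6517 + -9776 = -16293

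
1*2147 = 2147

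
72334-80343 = -8009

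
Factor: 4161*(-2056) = -1*2^3*3^1*19^1*73^1*257^1 = -8555016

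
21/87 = 7/29 ≈ 0.241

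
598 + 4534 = 5132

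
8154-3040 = 5114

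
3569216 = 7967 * 448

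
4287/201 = 1429/67 ≈ 21.33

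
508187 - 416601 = 91586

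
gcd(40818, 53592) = 6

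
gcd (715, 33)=11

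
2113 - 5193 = -3080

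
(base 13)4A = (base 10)62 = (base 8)76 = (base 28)26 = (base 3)2022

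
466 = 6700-6234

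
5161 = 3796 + 1365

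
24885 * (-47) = -1169595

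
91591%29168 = 4087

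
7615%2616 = 2383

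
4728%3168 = 1560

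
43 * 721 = 31003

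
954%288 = 90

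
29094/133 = 218 + 100/133 ≈ 218.75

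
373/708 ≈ 0.527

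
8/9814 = 4/4907 ≈ 0.000815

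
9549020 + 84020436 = 93569456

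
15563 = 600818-585255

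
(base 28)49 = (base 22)5b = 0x79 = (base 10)121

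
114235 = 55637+58598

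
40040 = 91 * 440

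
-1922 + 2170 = 248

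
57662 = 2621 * 22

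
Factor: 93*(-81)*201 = -1*3^6*31^1*67^1 = -1514133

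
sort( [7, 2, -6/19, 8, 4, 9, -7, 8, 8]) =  [-7, -6/19, 2, 4, 7, 8, 8, 8, 9]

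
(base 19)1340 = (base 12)4782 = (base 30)8r8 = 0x1f52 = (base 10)8018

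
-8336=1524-9860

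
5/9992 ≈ 0.000500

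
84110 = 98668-14558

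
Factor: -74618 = -1*2^1*37309^1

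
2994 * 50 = 149700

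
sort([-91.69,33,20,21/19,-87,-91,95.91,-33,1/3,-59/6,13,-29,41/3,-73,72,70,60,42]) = [-91.69,-91,-87,-73,-33,-29,-59/6,1/3,21/19,13,41/3,20,33,42,60,70,72,95.91]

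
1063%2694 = 1063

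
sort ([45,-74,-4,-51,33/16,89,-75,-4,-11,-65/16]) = [-75,-74,-51,-11,-65/16,-4,-4,33/16,45,89]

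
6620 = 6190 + 430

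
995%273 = 176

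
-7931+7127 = -804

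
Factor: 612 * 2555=2^2 * 3^2 * 5^1 * 7^1 * 17^1 * 73^1=1563660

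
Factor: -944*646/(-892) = 2^3*17^1*19^1*59^1*223^(-1) = 152456/223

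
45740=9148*5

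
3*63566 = 190698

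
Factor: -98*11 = -1*2^1*7^2*11^1 = -1078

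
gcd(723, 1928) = 241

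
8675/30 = 1735/6 ≈ 289.17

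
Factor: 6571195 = 5^1*1314239^1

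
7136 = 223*32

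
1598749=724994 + 873755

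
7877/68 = 115 + 57/68 ≈ 115.84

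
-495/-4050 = 11/90 ≈ 0.122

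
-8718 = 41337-50055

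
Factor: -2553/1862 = -1 * 2^(-1) * 3^1 * 7^(-2) * 19^(-1) * 23^1 * 37^1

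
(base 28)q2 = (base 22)1b4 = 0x2da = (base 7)2062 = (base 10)730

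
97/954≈0.102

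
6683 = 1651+5032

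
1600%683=234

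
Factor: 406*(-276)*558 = -1*2^4*3^3*7^1*23^1*29^1*31^1 = -62527248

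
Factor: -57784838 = -1*2^1*757^1*38167^1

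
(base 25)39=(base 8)124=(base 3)10010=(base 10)84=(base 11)77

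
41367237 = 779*53103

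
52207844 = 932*56017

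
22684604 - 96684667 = -74000063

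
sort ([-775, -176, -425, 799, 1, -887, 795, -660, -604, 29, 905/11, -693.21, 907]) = [-887, -775, -693.21, -660, -604, -425, -176, 1, 29, 905/11, 795, 799, 907]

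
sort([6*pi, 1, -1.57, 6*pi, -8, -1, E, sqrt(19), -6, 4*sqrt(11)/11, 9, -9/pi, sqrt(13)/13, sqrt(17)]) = [-8, -6, -9/pi, -1.57, -1, sqrt(13)/13, 1, 4*sqrt(11)/11, E, sqrt(17), sqrt(19), 9, 6*pi, 6*pi]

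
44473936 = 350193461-305719525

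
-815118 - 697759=-1512877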